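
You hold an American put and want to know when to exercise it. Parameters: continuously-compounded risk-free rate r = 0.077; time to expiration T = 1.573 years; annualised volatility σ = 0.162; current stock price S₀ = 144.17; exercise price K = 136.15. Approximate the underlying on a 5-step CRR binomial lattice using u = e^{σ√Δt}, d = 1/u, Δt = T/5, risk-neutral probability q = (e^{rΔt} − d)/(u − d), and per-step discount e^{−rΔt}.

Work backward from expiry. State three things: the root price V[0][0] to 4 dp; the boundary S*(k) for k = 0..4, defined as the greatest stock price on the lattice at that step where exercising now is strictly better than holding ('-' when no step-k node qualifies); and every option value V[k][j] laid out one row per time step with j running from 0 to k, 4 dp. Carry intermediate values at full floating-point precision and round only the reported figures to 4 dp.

price = 3.7555
boundary = - - 120.2129 109.7714 120.2129
tree:
3.7555
7.8610 1.3035
15.9371 3.0567 0.2445
26.3786 7.0535 0.6456 0.0000
35.9132 15.9371 1.7049 0.0000 0.0000
44.6197 26.3786 4.5024 0.0000 0.0000 0.0000

Δt=0.31460, u=1.09512, d=0.91314, q=0.61204, disc=e^(-rΔt)=0.97607
k=5 terminal: V=max(K-S,0) → 44.6197 26.3786 4.5024 0.0000 0.0000 0.0000
k=4: j=0 S=100.2368 intr=35.9132 cont=32.6547 V=35.9132[EX]; j=1 S=120.2129 intr=15.9371 cont=12.6786 V=15.9371[EX]; j=2 S=144.1700 intr=0.0000 cont=1.7049 V=1.7049[hold]; j=3 S=172.9015 intr=0.0000 cont=0.0000 V=0.0000[hold]; j=4 S=207.3589 intr=0.0000 cont=0.0000 V=0.0000[hold]  S*(4)=120.2129
k=3: j=0 S=109.7714 intr=26.3786 cont=23.1202 V=26.3786[EX]; j=1 S=131.6476 intr=4.5024 cont=7.0535 V=7.0535[hold]; j=2 S=157.8835 intr=0.0000 cont=0.6456 V=0.6456[hold]; j=3 S=189.3480 intr=0.0000 cont=0.0000 V=0.0000[hold]  S*(3)=109.7714
k=2: j=0 S=120.2129 intr=15.9371 cont=14.2026 V=15.9371[EX]; j=1 S=144.1700 intr=0.0000 cont=3.0567 V=3.0567[hold]; j=2 S=172.9015 intr=0.0000 cont=0.2445 V=0.2445[hold]  S*(2)=120.2129
k=1: j=0 S=131.6476 intr=4.5024 cont=7.8610 V=7.8610[hold]; j=1 S=157.8835 intr=0.0000 cont=1.3035 V=1.3035[hold]  S*(1)=-
k=0: j=0 S=144.1700 intr=0.0000 cont=3.7555 V=3.7555[hold]  S*(0)=-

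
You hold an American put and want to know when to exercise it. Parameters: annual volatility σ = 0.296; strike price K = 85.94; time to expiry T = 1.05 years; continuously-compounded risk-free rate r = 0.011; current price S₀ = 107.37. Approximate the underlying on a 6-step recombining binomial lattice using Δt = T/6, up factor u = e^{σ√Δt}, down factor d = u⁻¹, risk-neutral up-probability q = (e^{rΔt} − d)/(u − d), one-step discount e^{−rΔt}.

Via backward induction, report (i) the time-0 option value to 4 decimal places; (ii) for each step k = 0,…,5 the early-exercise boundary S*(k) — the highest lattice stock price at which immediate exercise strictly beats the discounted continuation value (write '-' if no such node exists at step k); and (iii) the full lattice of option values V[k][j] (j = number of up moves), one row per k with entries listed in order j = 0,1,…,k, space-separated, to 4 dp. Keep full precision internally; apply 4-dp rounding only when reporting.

Δt=0.17500, u=1.13182, d=0.88353, q=0.47684, disc=e^(-rΔt)=0.99808
k=6 terminal: V=max(K-S,0) → 34.8634 20.5102 2.1235 0.0000 0.0000 0.0000 0.0000
k=5: j=0 S=57.8095 intr=28.1305 cont=27.9653 V=28.1305[EX]; j=1 S=74.0547 intr=11.8853 cont=11.7200 V=11.8853[EX]; j=2 S=94.8650 intr=0.0000 cont=1.1088 V=1.1088[hold]; j=3 S=121.5234 intr=0.0000 cont=0.0000 V=0.0000[hold]; j=4 S=155.6730 intr=0.0000 cont=0.0000 V=0.0000[hold]; j=5 S=199.4192 intr=0.0000 cont=0.0000 V=0.0000[hold]  S*(5)=74.0547
k=4: j=0 S=65.4298 intr=20.5102 cont=20.3449 V=20.5102[EX]; j=1 S=83.8165 intr=2.1235 cont=6.7336 V=6.7336[hold]; j=2 S=107.3700 intr=0.0000 cont=0.5790 V=0.5790[hold]; j=3 S=137.5424 intr=0.0000 cont=0.0000 V=0.0000[hold]; j=4 S=176.1936 intr=0.0000 cont=0.0000 V=0.0000[hold]  S*(4)=65.4298
k=3: j=0 S=74.0547 intr=11.8853 cont=13.9141 V=13.9141[hold]; j=1 S=94.8650 intr=0.0000 cont=3.7915 V=3.7915[hold]; j=2 S=121.5234 intr=0.0000 cont=0.3023 V=0.3023[hold]; j=3 S=155.6730 intr=0.0000 cont=0.0000 V=0.0000[hold]  S*(3)=-
k=2: j=0 S=83.8165 intr=2.1235 cont=9.0697 V=9.0697[hold]; j=1 S=107.3700 intr=0.0000 cont=2.1236 V=2.1236[hold]; j=2 S=137.5424 intr=0.0000 cont=0.1578 V=0.1578[hold]  S*(2)=-
k=1: j=0 S=94.8650 intr=0.0000 cont=5.7464 V=5.7464[hold]; j=1 S=121.5234 intr=0.0000 cont=1.1840 V=1.1840[hold]  S*(1)=-
k=0: j=0 S=107.3700 intr=0.0000 cont=3.5640 V=3.5640[hold]  S*(0)=-

price = 3.5640
boundary = - - - - 65.4298 74.0547
tree:
3.5640
5.7464 1.1840
9.0697 2.1236 0.1578
13.9141 3.7915 0.3023 0.0000
20.5102 6.7336 0.5790 0.0000 0.0000
28.1305 11.8853 1.1088 0.0000 0.0000 0.0000
34.8634 20.5102 2.1235 0.0000 0.0000 0.0000 0.0000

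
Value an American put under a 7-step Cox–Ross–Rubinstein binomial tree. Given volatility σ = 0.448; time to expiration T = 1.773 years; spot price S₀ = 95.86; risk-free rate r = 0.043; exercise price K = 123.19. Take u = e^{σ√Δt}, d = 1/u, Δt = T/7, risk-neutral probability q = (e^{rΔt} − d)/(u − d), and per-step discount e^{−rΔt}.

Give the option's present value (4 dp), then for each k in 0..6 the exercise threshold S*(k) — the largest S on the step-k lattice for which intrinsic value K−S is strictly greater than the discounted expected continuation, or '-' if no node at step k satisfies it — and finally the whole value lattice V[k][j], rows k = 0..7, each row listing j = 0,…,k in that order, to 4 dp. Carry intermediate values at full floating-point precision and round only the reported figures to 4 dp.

Δt=0.25329, u=1.25291, d=0.79814, q=0.46795, disc=e^(-rΔt)=0.98917
k=7 terminal: V=max(K-S,0) → 103.4110 92.1414 74.4506 46.6800 3.0862 0.0000 0.0000 0.0000
k=6: j=0 S=24.7812 intr=98.4088 cont=97.0744 V=98.4088[EX]; j=1 S=38.9010 intr=84.2890 cont=82.9546 V=84.2890[EX]; j=2 S=61.0659 intr=62.1241 cont=60.7896 V=62.1241[EX]; j=3 S=95.8600 intr=27.3300 cont=25.9956 V=27.3300[EX]; j=4 S=150.4789 intr=0.0000 cont=1.6242 V=1.6242[hold]; j=5 S=236.2186 intr=0.0000 cont=0.0000 V=0.0000[hold]; j=6 S=370.8108 intr=0.0000 cont=0.0000 V=0.0000[hold]  S*(6)=95.8600
k=5: j=0 S=31.0486 intr=92.1414 cont=90.8070 V=92.1414[EX]; j=1 S=48.7394 intr=74.4506 cont=73.1162 V=74.4506[EX]; j=2 S=76.5100 intr=46.6800 cont=45.3456 V=46.6800[EX]; j=3 S=120.1038 intr=3.0862 cont=15.1352 V=15.1352[hold]; j=4 S=188.5363 intr=0.0000 cont=0.8548 V=0.8548[hold]; j=5 S=295.9601 intr=0.0000 cont=0.0000 V=0.0000[hold]  S*(5)=76.5100
k=4: j=0 S=38.9010 intr=84.2890 cont=82.9546 V=84.2890[EX]; j=1 S=61.0659 intr=62.1241 cont=60.7896 V=62.1241[EX]; j=2 S=95.8600 intr=27.3300 cont=31.5728 V=31.5728[hold]; j=3 S=150.4789 intr=0.0000 cont=8.3611 V=8.3611[hold]; j=4 S=236.2186 intr=0.0000 cont=0.4499 V=0.4499[hold]  S*(4)=61.0659
k=3: j=0 S=48.7394 intr=74.4506 cont=73.1162 V=74.4506[EX]; j=1 S=76.5100 intr=46.6800 cont=47.3095 V=47.3095[hold]; j=2 S=120.1038 intr=3.0862 cont=20.4866 V=20.4866[hold]; j=3 S=188.5363 intr=0.0000 cont=4.6086 V=4.6086[hold]  S*(3)=48.7394
k=2: j=0 S=61.0659 intr=62.1241 cont=61.0810 V=62.1241[EX]; j=1 S=95.8600 intr=27.3300 cont=34.3812 V=34.3812[hold]; j=2 S=150.4789 intr=0.0000 cont=12.9150 V=12.9150[hold]  S*(2)=61.0659
k=1: j=0 S=76.5100 intr=46.6800 cont=48.6094 V=48.6094[hold]; j=1 S=120.1038 intr=3.0862 cont=24.0725 V=24.0725[hold]  S*(1)=-
k=0: j=0 S=95.8600 intr=27.3300 cont=36.7252 V=36.7252[hold]  S*(0)=-

price = 36.7252
boundary = - - 61.0659 48.7394 61.0659 76.5100 95.8600
tree:
36.7252
48.6094 24.0725
62.1241 34.3812 12.9150
74.4506 47.3095 20.4866 4.6086
84.2890 62.1241 31.5728 8.3611 0.4499
92.1414 74.4506 46.6800 15.1352 0.8548 0.0000
98.4088 84.2890 62.1241 27.3300 1.6242 0.0000 0.0000
103.4110 92.1414 74.4506 46.6800 3.0862 0.0000 0.0000 0.0000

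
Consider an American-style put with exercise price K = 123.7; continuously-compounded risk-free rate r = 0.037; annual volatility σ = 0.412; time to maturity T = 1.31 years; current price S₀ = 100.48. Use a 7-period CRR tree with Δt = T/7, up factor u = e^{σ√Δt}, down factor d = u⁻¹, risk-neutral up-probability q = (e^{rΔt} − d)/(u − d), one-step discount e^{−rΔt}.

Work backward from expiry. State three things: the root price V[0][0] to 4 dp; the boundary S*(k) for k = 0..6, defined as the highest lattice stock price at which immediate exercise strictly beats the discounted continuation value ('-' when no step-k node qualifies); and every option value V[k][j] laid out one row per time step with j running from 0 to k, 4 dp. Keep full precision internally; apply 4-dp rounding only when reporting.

Δt=0.18714  u=1.19510  d=0.83675  q=0.47495  discount=0.99310
step 7 (expiry): payoffs max(K−S,0) = 94.8434 82.4850 64.8339 39.6235 3.6162 0.0000 0.0000 0.0000
step 6: (k=6,j=0): S=34.4866, (K−S)⁺=89.2134, hold=88.3598 ⇒ V=89.2134 exercise | (k=6,j=1): S=49.2561, (K−S)⁺=74.4439, hold=73.5903 ⇒ V=74.4439 exercise | (k=6,j=2): S=70.3509, (K−S)⁺=53.3491, hold=52.4955 ⇒ V=53.3491 exercise | (k=6,j=3): S=100.4800, (K−S)⁺=23.2200, hold=22.3664 ⇒ V=23.2200 exercise | (k=6,j=4): S=143.5124, (K−S)⁺=0.0000, hold=1.8856 ⇒ V=1.8856 continue | (k=6,j=5): S=204.9741, (K−S)⁺=0.0000, hold=0.0000 ⇒ V=0.0000 continue | (k=6,j=6): S=292.7580, (K−S)⁺=0.0000, hold=0.0000 ⇒ V=0.0000 continue  boundary S*=100.4800
step 5: (k=5,j=0): S=41.2150, (K−S)⁺=82.4850, hold=81.6314 ⇒ V=82.4850 exercise | (k=5,j=1): S=58.8661, (K−S)⁺=64.8339, hold=63.9803 ⇒ V=64.8339 exercise | (k=5,j=2): S=84.0765, (K−S)⁺=39.6235, hold=38.7699 ⇒ V=39.6235 exercise | (k=5,j=3): S=120.0838, (K−S)⁺=3.6162, hold=12.9969 ⇒ V=12.9969 continue | (k=5,j=4): S=171.5119, (K−S)⁺=0.0000, hold=0.9832 ⇒ V=0.9832 continue | (k=5,j=5): S=244.9649, (K−S)⁺=0.0000, hold=0.0000 ⇒ V=0.0000 continue  boundary S*=84.0765
step 4: (k=4,j=0): S=49.2561, (K−S)⁺=74.4439, hold=73.5903 ⇒ V=74.4439 exercise | (k=4,j=1): S=70.3509, (K−S)⁺=53.3491, hold=52.4955 ⇒ V=53.3491 exercise | (k=4,j=2): S=100.4800, (K−S)⁺=23.2200, hold=26.7911 ⇒ V=26.7911 continue | (k=4,j=3): S=143.5124, (K−S)⁺=0.0000, hold=7.2407 ⇒ V=7.2407 continue | (k=4,j=4): S=204.9741, (K−S)⁺=0.0000, hold=0.5127 ⇒ V=0.5127 continue  boundary S*=70.3509
step 3: (k=3,j=0): S=58.8661, (K−S)⁺=64.8339, hold=63.9803 ⇒ V=64.8339 exercise | (k=3,j=1): S=84.0765, (K−S)⁺=39.6235, hold=40.4543 ⇒ V=40.4543 continue | (k=3,j=2): S=120.0838, (K−S)⁺=3.6162, hold=17.3848 ⇒ V=17.3848 continue | (k=3,j=3): S=171.5119, (K−S)⁺=0.0000, hold=4.0173 ⇒ V=4.0173 continue  boundary S*=58.8661
step 2: (k=2,j=0): S=70.3509, (K−S)⁺=53.3491, hold=52.8873 ⇒ V=53.3491 exercise | (k=2,j=1): S=100.4800, (K−S)⁺=23.2200, hold=29.2939 ⇒ V=29.2939 continue | (k=2,j=2): S=143.5124, (K−S)⁺=0.0000, hold=10.9598 ⇒ V=10.9598 continue  boundary S*=70.3509
step 1: (k=1,j=0): S=84.0765, (K−S)⁺=39.6235, hold=41.6348 ⇒ V=41.6348 continue | (k=1,j=1): S=120.0838, (K−S)⁺=3.6162, hold=20.4441 ⇒ V=20.4441 continue  boundary S*=-
step 0: (k=0,j=0): S=100.4800, (K−S)⁺=23.2200, hold=31.3524 ⇒ V=31.3524 continue  boundary S*=-

price = 31.3524
boundary = - - 70.3509 58.8661 70.3509 84.0765 100.4800
tree:
31.3524
41.6348 20.4441
53.3491 29.2939 10.9598
64.8339 40.4543 17.3848 4.0173
74.4439 53.3491 26.7911 7.2407 0.5127
82.4850 64.8339 39.6235 12.9969 0.9832 0.0000
89.2134 74.4439 53.3491 23.2200 1.8856 0.0000 0.0000
94.8434 82.4850 64.8339 39.6235 3.6162 0.0000 0.0000 0.0000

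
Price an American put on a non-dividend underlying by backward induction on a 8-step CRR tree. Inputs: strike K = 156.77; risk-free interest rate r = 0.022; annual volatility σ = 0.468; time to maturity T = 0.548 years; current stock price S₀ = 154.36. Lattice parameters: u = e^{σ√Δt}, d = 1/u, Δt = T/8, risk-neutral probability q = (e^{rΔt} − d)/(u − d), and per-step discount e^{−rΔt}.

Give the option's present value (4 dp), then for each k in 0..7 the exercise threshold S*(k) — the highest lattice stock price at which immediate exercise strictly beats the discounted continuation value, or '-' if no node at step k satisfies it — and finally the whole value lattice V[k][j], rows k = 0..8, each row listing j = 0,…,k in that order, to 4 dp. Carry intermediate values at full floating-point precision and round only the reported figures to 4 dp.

Δt=0.06850, u=1.13030, d=0.88472, q=0.47556, disc=e^(-rΔt)=0.99849
k=8 terminal: V=max(K-S,0) → 98.8311 82.7479 62.2002 35.9487 2.4100 0.0000 0.0000 0.0000 0.0000
k=7: j=0 S=65.4886 intr=91.2814 cont=91.0453 V=91.2814[EX]; j=1 S=83.6675 intr=73.1025 cont=72.8664 V=73.1025[EX]; j=2 S=106.8927 intr=49.8773 cont=49.6412 V=49.8773[EX]; j=3 S=136.5649 intr=20.2051 cont=19.9690 V=20.2051[EX]; j=4 S=174.4738 intr=0.0000 cont=1.2620 V=1.2620[hold]; j=5 S=222.9059 intr=0.0000 cont=0.0000 V=0.0000[hold]; j=6 S=284.7820 intr=0.0000 cont=0.0000 V=0.0000[hold]; j=7 S=363.8344 intr=0.0000 cont=0.0000 V=0.0000[hold]  S*(7)=136.5649
k=6: j=0 S=74.0221 intr=82.7479 cont=82.5118 V=82.7479[EX]; j=1 S=94.5698 intr=62.2002 cont=61.9641 V=62.2002[EX]; j=2 S=120.8213 intr=35.9487 cont=35.7126 V=35.9487[EX]; j=3 S=154.3600 intr=2.4100 cont=11.1797 V=11.1797[hold]; j=4 S=197.2086 intr=0.0000 cont=0.6609 V=0.6609[hold]; j=5 S=251.9516 intr=0.0000 cont=0.0000 V=0.0000[hold]; j=6 S=321.8905 intr=0.0000 cont=0.0000 V=0.0000[hold]  S*(6)=120.8213
k=5: j=0 S=83.6675 intr=73.1025 cont=72.8664 V=73.1025[EX]; j=1 S=106.8927 intr=49.8773 cont=49.6412 V=49.8773[EX]; j=2 S=136.5649 intr=20.2051 cont=24.1332 V=24.1332[hold]; j=3 S=174.4738 intr=0.0000 cont=6.1681 V=6.1681[hold]; j=4 S=222.9059 intr=0.0000 cont=0.3461 V=0.3461[hold]; j=5 S=284.7820 intr=0.0000 cont=0.0000 V=0.0000[hold]  S*(5)=106.8927
k=4: j=0 S=94.5698 intr=62.2002 cont=61.9641 V=62.2002[EX]; j=1 S=120.8213 intr=35.9487 cont=37.5778 V=37.5778[hold]; j=2 S=154.3600 intr=2.4100 cont=15.5663 V=15.5663[hold]; j=3 S=197.2086 intr=0.0000 cont=3.3943 V=3.3943[hold]; j=4 S=251.9516 intr=0.0000 cont=0.1812 V=0.1812[hold]  S*(4)=94.5698
k=3: j=0 S=106.8927 intr=49.8773 cont=50.4148 V=50.4148[hold]; j=1 S=136.5649 intr=20.2051 cont=27.0693 V=27.0693[hold]; j=2 S=174.4738 intr=0.0000 cont=9.7631 V=9.7631[hold]; j=3 S=222.9059 intr=0.0000 cont=1.8635 V=1.8635[hold]  S*(3)=-
k=2: j=0 S=120.8213 intr=35.9487 cont=39.2535 V=39.2535[hold]; j=1 S=154.3600 intr=2.4100 cont=18.8108 V=18.8108[hold]; j=2 S=197.2086 intr=0.0000 cont=5.9973 V=5.9973[hold]  S*(2)=-
k=1: j=0 S=136.5649 intr=20.2051 cont=29.4873 V=29.4873[hold]; j=1 S=174.4738 intr=0.0000 cont=12.6981 V=12.6981[hold]  S*(1)=-
k=0: j=0 S=154.3600 intr=2.4100 cont=21.4707 V=21.4707[hold]  S*(0)=-

price = 21.4707
boundary = - - - - 94.5698 106.8927 120.8213 136.5649
tree:
21.4707
29.4873 12.6981
39.2535 18.8108 5.9973
50.4148 27.0693 9.7631 1.8635
62.2002 37.5778 15.5663 3.3943 0.1812
73.1025 49.8773 24.1332 6.1681 0.3461 0.0000
82.7479 62.2002 35.9487 11.1797 0.6609 0.0000 0.0000
91.2814 73.1025 49.8773 20.2051 1.2620 0.0000 0.0000 0.0000
98.8311 82.7479 62.2002 35.9487 2.4100 0.0000 0.0000 0.0000 0.0000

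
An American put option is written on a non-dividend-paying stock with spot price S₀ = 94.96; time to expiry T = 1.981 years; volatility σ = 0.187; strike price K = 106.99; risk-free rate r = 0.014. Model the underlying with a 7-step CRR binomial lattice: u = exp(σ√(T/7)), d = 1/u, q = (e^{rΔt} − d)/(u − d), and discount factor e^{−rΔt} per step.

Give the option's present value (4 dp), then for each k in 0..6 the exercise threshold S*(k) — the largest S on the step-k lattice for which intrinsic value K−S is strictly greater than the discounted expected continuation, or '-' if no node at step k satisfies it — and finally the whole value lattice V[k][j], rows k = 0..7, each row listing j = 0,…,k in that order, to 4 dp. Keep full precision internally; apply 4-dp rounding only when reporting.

Δt=0.28300, u=1.10460, d=0.90531, q=0.49507, disc=e^(-rΔt)=0.99605
k=7 terminal: V=max(K-S,0) → 59.6622 49.2438 36.5320 21.0219 2.0976 0.0000 0.0000 0.0000
k=6: j=0 S=52.2781 intr=54.7119 cont=54.2889 V=54.7119[EX]; j=1 S=63.7862 intr=43.2038 cont=42.7808 V=43.2038[EX]; j=2 S=77.8276 intr=29.1624 cont=28.7393 V=29.1624[EX]; j=3 S=94.9600 intr=12.0300 cont=11.6069 V=12.0300[EX]; j=4 S=115.8638 intr=0.0000 cont=1.0549 V=1.0549[hold]; j=5 S=141.3692 intr=0.0000 cont=0.0000 V=0.0000[hold]; j=6 S=172.4892 intr=0.0000 cont=0.0000 V=0.0000[hold]  S*(6)=94.9600
k=5: j=0 S=57.7462 intr=49.2438 cont=48.8208 V=49.2438[EX]; j=1 S=70.4580 intr=36.5320 cont=36.1090 V=36.5320[EX]; j=2 S=85.9681 intr=21.0219 cont=20.5989 V=21.0219[EX]; j=3 S=104.8924 intr=2.0976 cont=6.5705 V=6.5705[hold]; j=4 S=127.9827 intr=0.0000 cont=0.5306 V=0.5306[hold]; j=5 S=156.1559 intr=0.0000 cont=0.0000 V=0.0000[hold]  S*(5)=85.9681
k=4: j=0 S=63.7862 intr=43.2038 cont=42.7808 V=43.2038[EX]; j=1 S=77.8276 intr=29.1624 cont=28.7393 V=29.1624[EX]; j=2 S=94.9600 intr=12.0300 cont=13.8126 V=13.8126[hold]; j=3 S=115.8638 intr=0.0000 cont=3.5661 V=3.5661[hold]; j=4 S=141.3692 intr=0.0000 cont=0.2668 V=0.2668[hold]  S*(4)=77.8276
k=3: j=0 S=70.4580 intr=36.5320 cont=36.1090 V=36.5320[EX]; j=1 S=85.9681 intr=21.0219 cont=21.4779 V=21.4779[hold]; j=2 S=104.8924 intr=2.0976 cont=8.7053 V=8.7053[hold]; j=3 S=127.9827 intr=0.0000 cont=1.9251 V=1.9251[hold]  S*(3)=70.4580
k=2: j=0 S=77.8276 intr=29.1624 cont=28.9642 V=29.1624[EX]; j=1 S=94.9600 intr=12.0300 cont=15.0946 V=15.0946[hold]; j=2 S=115.8638 intr=0.0000 cont=5.3275 V=5.3275[hold]  S*(2)=77.8276
k=1: j=0 S=85.9681 intr=21.0219 cont=22.1101 V=22.1101[hold]; j=1 S=104.8924 intr=2.0976 cont=10.2186 V=10.2186[hold]  S*(1)=-
k=0: j=0 S=94.9600 intr=12.0300 cont=16.1588 V=16.1588[hold]  S*(0)=-

price = 16.1588
boundary = - - 77.8276 70.4580 77.8276 85.9681 94.9600
tree:
16.1588
22.1101 10.2186
29.1624 15.0946 5.3275
36.5320 21.4779 8.7053 1.9251
43.2038 29.1624 13.8126 3.5661 0.2668
49.2438 36.5320 21.0219 6.5705 0.5306 0.0000
54.7119 43.2038 29.1624 12.0300 1.0549 0.0000 0.0000
59.6622 49.2438 36.5320 21.0219 2.0976 0.0000 0.0000 0.0000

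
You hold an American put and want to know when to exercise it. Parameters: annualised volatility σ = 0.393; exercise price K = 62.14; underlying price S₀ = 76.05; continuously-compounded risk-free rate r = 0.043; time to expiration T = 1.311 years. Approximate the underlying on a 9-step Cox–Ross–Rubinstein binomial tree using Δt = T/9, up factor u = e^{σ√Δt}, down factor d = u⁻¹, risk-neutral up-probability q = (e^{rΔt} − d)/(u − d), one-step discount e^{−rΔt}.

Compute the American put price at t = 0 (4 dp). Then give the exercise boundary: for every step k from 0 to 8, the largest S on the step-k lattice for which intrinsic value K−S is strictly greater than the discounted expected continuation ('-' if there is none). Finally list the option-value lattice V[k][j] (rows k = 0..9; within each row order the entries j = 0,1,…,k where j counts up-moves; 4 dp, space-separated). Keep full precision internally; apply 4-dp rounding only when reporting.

Δt=0.14567  u=1.16183  d=0.86071  q=0.48344  discount=0.99376
step 9 (expiry): payoffs max(K−S,0) = 42.4236 35.5260 26.2154 13.6474 0.0000 0.0000 0.0000 0.0000 0.0000 0.0000
step 8: (k=8,j=0): S=22.9070, (K−S)⁺=39.2330, hold=38.8450 ⇒ V=39.2330 exercise | (k=8,j=1): S=30.9208, (K−S)⁺=31.2192, hold=30.8312 ⇒ V=31.2192 exercise | (k=8,j=2): S=41.7382, (K−S)⁺=20.4018, hold=20.0138 ⇒ V=20.4018 exercise | (k=8,j=3): S=56.3400, (K−S)⁺=5.8000, hold=7.0057 ⇒ V=7.0057 continue | (k=8,j=4): S=76.0500, (K−S)⁺=0.0000, hold=0.0000 ⇒ V=0.0000 continue | (k=8,j=5): S=102.6554, (K−S)⁺=0.0000, hold=0.0000 ⇒ V=0.0000 continue | (k=8,j=6): S=138.5686, (K−S)⁺=0.0000, hold=0.0000 ⇒ V=0.0000 continue | (k=8,j=7): S=187.0456, (K−S)⁺=0.0000, hold=0.0000 ⇒ V=0.0000 continue | (k=8,j=8): S=252.4819, (K−S)⁺=0.0000, hold=0.0000 ⇒ V=0.0000 continue  boundary S*=41.7382
step 7: (k=7,j=0): S=26.6140, (K−S)⁺=35.5260, hold=35.1380 ⇒ V=35.5260 exercise | (k=7,j=1): S=35.9246, (K−S)⁺=26.2154, hold=25.8274 ⇒ V=26.2154 exercise | (k=7,j=2): S=48.4926, (K−S)⁺=13.6474, hold=13.8387 ⇒ V=13.8387 continue | (k=7,j=3): S=65.4573, (K−S)⁺=0.0000, hold=3.5963 ⇒ V=3.5963 continue | (k=7,j=4): S=88.3569, (K−S)⁺=0.0000, hold=0.0000 ⇒ V=0.0000 continue | (k=7,j=5): S=119.2678, (K−S)⁺=0.0000, hold=0.0000 ⇒ V=0.0000 continue | (k=7,j=6): S=160.9927, (K−S)⁺=0.0000, hold=0.0000 ⇒ V=0.0000 continue | (k=7,j=7): S=217.3146, (K−S)⁺=0.0000, hold=0.0000 ⇒ V=0.0000 continue  boundary S*=35.9246
step 6: (k=6,j=0): S=30.9208, (K−S)⁺=31.2192, hold=30.8312 ⇒ V=31.2192 exercise | (k=6,j=1): S=41.7382, (K−S)⁺=20.4018, hold=20.1057 ⇒ V=20.4018 exercise | (k=6,j=2): S=56.3400, (K−S)⁺=5.8000, hold=8.8316 ⇒ V=8.8316 continue | (k=6,j=3): S=76.0500, (K−S)⁺=0.0000, hold=1.8461 ⇒ V=1.8461 continue | (k=6,j=4): S=102.6554, (K−S)⁺=0.0000, hold=0.0000 ⇒ V=0.0000 continue | (k=6,j=5): S=138.5686, (K−S)⁺=0.0000, hold=0.0000 ⇒ V=0.0000 continue | (k=6,j=6): S=187.0456, (K−S)⁺=0.0000, hold=0.0000 ⇒ V=0.0000 continue  boundary S*=41.7382
step 5: (k=5,j=0): S=35.9246, (K−S)⁺=26.2154, hold=25.8274 ⇒ V=26.2154 exercise | (k=5,j=1): S=48.4926, (K−S)⁺=13.6474, hold=14.7159 ⇒ V=14.7159 continue | (k=5,j=2): S=65.4573, (K−S)⁺=0.0000, hold=5.4205 ⇒ V=5.4205 continue | (k=5,j=3): S=88.3569, (K−S)⁺=0.0000, hold=0.9477 ⇒ V=0.9477 continue | (k=5,j=4): S=119.2678, (K−S)⁺=0.0000, hold=0.0000 ⇒ V=0.0000 continue | (k=5,j=5): S=160.9927, (K−S)⁺=0.0000, hold=0.0000 ⇒ V=0.0000 continue  boundary S*=35.9246
step 4: (k=4,j=0): S=41.7382, (K−S)⁺=20.4018, hold=20.5271 ⇒ V=20.5271 continue | (k=4,j=1): S=56.3400, (K−S)⁺=5.8000, hold=10.1583 ⇒ V=10.1583 continue | (k=4,j=2): S=76.0500, (K−S)⁺=0.0000, hold=3.2378 ⇒ V=3.2378 continue | (k=4,j=3): S=102.6554, (K−S)⁺=0.0000, hold=0.4865 ⇒ V=0.4865 continue | (k=4,j=4): S=138.5686, (K−S)⁺=0.0000, hold=0.0000 ⇒ V=0.0000 continue  boundary S*=-
step 3: (k=3,j=0): S=48.4926, (K−S)⁺=13.6474, hold=15.4175 ⇒ V=15.4175 continue | (k=3,j=1): S=65.4573, (K−S)⁺=0.0000, hold=6.7701 ⇒ V=6.7701 continue | (k=3,j=2): S=88.3569, (K−S)⁺=0.0000, hold=1.8958 ⇒ V=1.8958 continue | (k=3,j=3): S=119.2678, (K−S)⁺=0.0000, hold=0.2497 ⇒ V=0.2497 continue  boundary S*=-
step 2: (k=2,j=0): S=56.3400, (K−S)⁺=5.8000, hold=11.1669 ⇒ V=11.1669 continue | (k=2,j=1): S=76.0500, (K−S)⁺=0.0000, hold=4.3861 ⇒ V=4.3861 continue | (k=2,j=2): S=102.6554, (K−S)⁺=0.0000, hold=1.0932 ⇒ V=1.0932 continue  boundary S*=-
step 1: (k=1,j=0): S=65.4573, (K−S)⁺=0.0000, hold=7.8395 ⇒ V=7.8395 continue | (k=1,j=1): S=88.3569, (K−S)⁺=0.0000, hold=2.7767 ⇒ V=2.7767 continue  boundary S*=-
step 0: (k=0,j=0): S=76.0500, (K−S)⁺=0.0000, hold=5.3583 ⇒ V=5.3583 continue  boundary S*=-

price = 5.3583
boundary = - - - - - 35.9246 41.7382 35.9246 41.7382
tree:
5.3583
7.8395 2.7767
11.1669 4.3861 1.0932
15.4175 6.7701 1.8958 0.2497
20.5271 10.1583 3.2378 0.4865 0.0000
26.2154 14.7159 5.4205 0.9477 0.0000 0.0000
31.2192 20.4018 8.8316 1.8461 0.0000 0.0000 0.0000
35.5260 26.2154 13.8387 3.5963 0.0000 0.0000 0.0000 0.0000
39.2330 31.2192 20.4018 7.0057 0.0000 0.0000 0.0000 0.0000 0.0000
42.4236 35.5260 26.2154 13.6474 0.0000 0.0000 0.0000 0.0000 0.0000 0.0000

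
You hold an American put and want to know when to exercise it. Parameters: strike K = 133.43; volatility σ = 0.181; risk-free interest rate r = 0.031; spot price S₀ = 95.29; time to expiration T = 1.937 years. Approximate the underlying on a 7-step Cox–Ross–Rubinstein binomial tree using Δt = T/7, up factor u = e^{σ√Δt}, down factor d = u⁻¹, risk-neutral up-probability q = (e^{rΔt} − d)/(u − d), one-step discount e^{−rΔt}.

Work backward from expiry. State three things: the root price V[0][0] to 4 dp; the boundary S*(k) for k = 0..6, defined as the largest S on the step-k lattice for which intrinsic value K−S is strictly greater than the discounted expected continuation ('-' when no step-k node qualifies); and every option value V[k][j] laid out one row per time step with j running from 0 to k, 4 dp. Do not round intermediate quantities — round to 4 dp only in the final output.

Δt=0.27671, u=1.09989, d=0.90918, q=0.52139, disc=e^(-rΔt)=0.99146
k=7 terminal: V=max(K-S,0) → 84.4977 74.2335 61.8162 46.7943 28.6212 6.6361 0.0000 0.0000
k=6: j=0 S=53.8202 intr=79.6098 cont=78.4701 V=79.6098[EX]; j=1 S=65.1098 intr=68.3202 cont=67.1805 V=68.3202[EX]; j=2 S=78.7674 intr=54.6626 cont=53.5229 V=54.6626[EX]; j=3 S=95.2900 intr=38.1400 cont=37.0003 V=38.1400[EX]; j=4 S=115.2784 intr=18.1516 cont=17.0119 V=18.1516[EX]; j=5 S=139.4596 intr=0.0000 cont=3.1490 V=3.1490[hold]; j=6 S=168.7132 intr=0.0000 cont=0.0000 V=0.0000[hold]  S*(6)=115.2784
k=5: j=0 S=59.1965 intr=74.2335 cont=73.0938 V=74.2335[EX]; j=1 S=71.6138 intr=61.8162 cont=60.6766 V=61.8162[EX]; j=2 S=86.6357 intr=46.7943 cont=45.6546 V=46.7943[EX]; j=3 S=104.8088 intr=28.6212 cont=27.4815 V=28.6212[EX]; j=4 S=126.7939 intr=6.6361 cont=10.2412 V=10.2412[hold]; j=5 S=153.3906 intr=0.0000 cont=1.4943 V=1.4943[hold]  S*(5)=104.8088
k=4: j=0 S=65.1098 intr=68.3202 cont=67.1805 V=68.3202[EX]; j=1 S=78.7674 intr=54.6626 cont=53.5229 V=54.6626[EX]; j=2 S=95.2900 intr=38.1400 cont=37.0003 V=38.1400[EX]; j=3 S=115.2784 intr=18.1516 cont=18.8755 V=18.8755[hold]; j=4 S=139.4596 intr=0.0000 cont=5.6321 V=5.6321[hold]  S*(4)=95.2900
k=3: j=0 S=71.6138 intr=61.8162 cont=60.6766 V=61.8162[EX]; j=1 S=86.6357 intr=46.7943 cont=45.6546 V=46.7943[EX]; j=2 S=104.8088 intr=28.6212 cont=27.8558 V=28.6212[EX]; j=3 S=126.7939 intr=6.6361 cont=11.8683 V=11.8683[hold]  S*(3)=104.8088
k=2: j=0 S=78.7674 intr=54.6626 cont=53.5229 V=54.6626[EX]; j=1 S=95.2900 intr=38.1400 cont=37.0003 V=38.1400[EX]; j=2 S=115.2784 intr=18.1516 cont=19.7166 V=19.7166[hold]  S*(2)=95.2900
k=1: j=0 S=86.6357 intr=46.7943 cont=45.6546 V=46.7943[EX]; j=1 S=104.8088 intr=28.6212 cont=28.2906 V=28.6212[EX]  S*(1)=104.8088
k=0: j=0 S=95.2900 intr=38.1400 cont=37.0003 V=38.1400[EX]  S*(0)=95.2900

price = 38.1400
boundary = 95.2900 104.8088 95.2900 104.8088 95.2900 104.8088 115.2784
tree:
38.1400
46.7943 28.6212
54.6626 38.1400 19.7166
61.8162 46.7943 28.6212 11.8683
68.3202 54.6626 38.1400 18.8755 5.6321
74.2335 61.8162 46.7943 28.6212 10.2412 1.4943
79.6098 68.3202 54.6626 38.1400 18.1516 3.1490 0.0000
84.4977 74.2335 61.8162 46.7943 28.6212 6.6361 0.0000 0.0000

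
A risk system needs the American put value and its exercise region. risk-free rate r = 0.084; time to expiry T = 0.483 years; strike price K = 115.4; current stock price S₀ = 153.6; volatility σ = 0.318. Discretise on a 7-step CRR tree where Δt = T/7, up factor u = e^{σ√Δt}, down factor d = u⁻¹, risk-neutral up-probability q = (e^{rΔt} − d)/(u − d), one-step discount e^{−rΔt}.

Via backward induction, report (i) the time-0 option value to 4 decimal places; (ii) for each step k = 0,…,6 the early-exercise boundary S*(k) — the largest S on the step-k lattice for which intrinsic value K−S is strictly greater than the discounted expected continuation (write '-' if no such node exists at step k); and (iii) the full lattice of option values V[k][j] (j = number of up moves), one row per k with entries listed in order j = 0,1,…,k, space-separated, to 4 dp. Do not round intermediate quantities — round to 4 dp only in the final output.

Δt=0.06900, u=1.08712, d=0.91986, q=0.51388, disc=e^(-rΔt)=0.99422
k=7 terminal: V=max(K-S,0) → 29.8048 14.2411 0.0000 0.0000 0.0000 0.0000 0.0000 0.0000
k=6: j=0 S=93.0523 intr=22.3477 cont=21.6808 V=22.3477[EX]; j=1 S=109.9719 intr=5.4281 cont=6.8828 V=6.8828[hold]; j=2 S=129.9680 intr=0.0000 cont=0.0000 V=0.0000[hold]; j=3 S=153.6000 intr=0.0000 cont=0.0000 V=0.0000[hold]; j=4 S=181.5290 intr=0.0000 cont=0.0000 V=0.0000[hold]; j=5 S=214.5363 intr=0.0000 cont=0.0000 V=0.0000[hold]; j=6 S=253.5453 intr=0.0000 cont=0.0000 V=0.0000[hold]  S*(6)=93.0523
k=5: j=0 S=101.1589 intr=14.2411 cont=14.3174 V=14.3174[hold]; j=1 S=119.5526 intr=0.0000 cont=3.3265 V=3.3265[hold]; j=2 S=141.2908 intr=0.0000 cont=0.0000 V=0.0000[hold]; j=3 S=166.9816 intr=0.0000 cont=0.0000 V=0.0000[hold]; j=4 S=197.3437 intr=0.0000 cont=0.0000 V=0.0000[hold]; j=5 S=233.2266 intr=0.0000 cont=0.0000 V=0.0000[hold]  S*(5)=-
k=4: j=0 S=109.9719 intr=5.4281 cont=8.6192 V=8.6192[hold]; j=1 S=129.9680 intr=0.0000 cont=1.6077 V=1.6077[hold]; j=2 S=153.6000 intr=0.0000 cont=0.0000 V=0.0000[hold]; j=3 S=181.5290 intr=0.0000 cont=0.0000 V=0.0000[hold]; j=4 S=214.5363 intr=0.0000 cont=0.0000 V=0.0000[hold]  S*(4)=-
k=3: j=0 S=119.5526 intr=0.0000 cont=4.9872 V=4.9872[hold]; j=1 S=141.2908 intr=0.0000 cont=0.7770 V=0.7770[hold]; j=2 S=166.9816 intr=0.0000 cont=0.0000 V=0.0000[hold]; j=3 S=197.3437 intr=0.0000 cont=0.0000 V=0.0000[hold]  S*(3)=-
k=2: j=0 S=129.9680 intr=0.0000 cont=2.8073 V=2.8073[hold]; j=1 S=153.6000 intr=0.0000 cont=0.3755 V=0.3755[hold]; j=2 S=181.5290 intr=0.0000 cont=0.0000 V=0.0000[hold]  S*(2)=-
k=1: j=0 S=141.2908 intr=0.0000 cont=1.5487 V=1.5487[hold]; j=1 S=166.9816 intr=0.0000 cont=0.1815 V=0.1815[hold]  S*(1)=-
k=0: j=0 S=153.6000 intr=0.0000 cont=0.8412 V=0.8412[hold]  S*(0)=-

price = 0.8412
boundary = - - - - - - 93.0523
tree:
0.8412
1.5487 0.1815
2.8073 0.3755 0.0000
4.9872 0.7770 0.0000 0.0000
8.6192 1.6077 0.0000 0.0000 0.0000
14.3174 3.3265 0.0000 0.0000 0.0000 0.0000
22.3477 6.8828 0.0000 0.0000 0.0000 0.0000 0.0000
29.8048 14.2411 0.0000 0.0000 0.0000 0.0000 0.0000 0.0000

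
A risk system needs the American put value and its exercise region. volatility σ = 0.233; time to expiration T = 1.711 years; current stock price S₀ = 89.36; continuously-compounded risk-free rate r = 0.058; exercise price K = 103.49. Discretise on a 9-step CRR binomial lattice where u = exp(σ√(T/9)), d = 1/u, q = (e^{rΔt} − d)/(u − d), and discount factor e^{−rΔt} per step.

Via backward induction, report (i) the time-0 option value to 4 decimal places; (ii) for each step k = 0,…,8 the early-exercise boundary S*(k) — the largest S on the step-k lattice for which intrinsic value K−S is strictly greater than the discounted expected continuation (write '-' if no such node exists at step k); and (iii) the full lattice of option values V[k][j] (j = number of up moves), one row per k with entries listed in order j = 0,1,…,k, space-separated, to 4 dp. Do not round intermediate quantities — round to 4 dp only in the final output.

Δt=0.19011  u=1.10693  d=0.90340  q=0.52910  discount=0.98903
step 9 (expiry): payoffs max(K−S,0) = 67.6758 59.6069 49.7201 37.6059 22.7624 4.5746 0.0000 0.0000 0.0000 0.0000
step 8: (k=8,j=0): S=39.6439, (K−S)⁺=63.8461, hold=62.7113 ⇒ V=63.8461 exercise | (k=8,j=1): S=48.5756, (K−S)⁺=54.9144, hold=53.7796 ⇒ V=54.9144 exercise | (k=8,j=2): S=59.5196, (K−S)⁺=43.9704, hold=42.8356 ⇒ V=43.9704 exercise | (k=8,j=3): S=72.9292, (K−S)⁺=30.5608, hold=29.4259 ⇒ V=30.5608 exercise | (k=8,j=4): S=89.3600, (K−S)⁺=14.1300, hold=12.9951 ⇒ V=14.1300 exercise | (k=8,j=5): S=109.4926, (K−S)⁺=0.0000, hold=2.1306 ⇒ V=2.1306 continue | (k=8,j=6): S=134.1611, (K−S)⁺=0.0000, hold=0.0000 ⇒ V=0.0000 continue | (k=8,j=7): S=164.3873, (K−S)⁺=0.0000, hold=0.0000 ⇒ V=0.0000 continue | (k=8,j=8): S=201.4235, (K−S)⁺=0.0000, hold=0.0000 ⇒ V=0.0000 continue  boundary S*=89.3600
step 7: (k=7,j=0): S=43.8831, (K−S)⁺=59.6069, hold=58.4721 ⇒ V=59.6069 exercise | (k=7,j=1): S=53.7699, (K−S)⁺=49.7201, hold=48.5853 ⇒ V=49.7201 exercise | (k=7,j=2): S=65.8841, (K−S)⁺=37.6059, hold=36.4710 ⇒ V=37.6059 exercise | (k=7,j=3): S=80.7276, (K−S)⁺=22.7624, hold=21.6275 ⇒ V=22.7624 exercise | (k=7,j=4): S=98.9154, (K−S)⁺=4.5746, hold=7.6958 ⇒ V=7.6958 continue | (k=7,j=5): S=121.2009, (K−S)⁺=0.0000, hold=0.9923 ⇒ V=0.9923 continue | (k=7,j=6): S=148.5072, (K−S)⁺=0.0000, hold=0.0000 ⇒ V=0.0000 continue | (k=7,j=7): S=181.9656, (K−S)⁺=0.0000, hold=0.0000 ⇒ V=0.0000 continue  boundary S*=80.7276
step 6: (k=6,j=0): S=48.5756, (K−S)⁺=54.9144, hold=53.7796 ⇒ V=54.9144 exercise | (k=6,j=1): S=59.5196, (K−S)⁺=43.9704, hold=42.8356 ⇒ V=43.9704 exercise | (k=6,j=2): S=72.9292, (K−S)⁺=30.5608, hold=29.4259 ⇒ V=30.5608 exercise | (k=6,j=3): S=89.3600, (K−S)⁺=14.1300, hold=14.6285 ⇒ V=14.6285 continue | (k=6,j=4): S=109.4926, (K−S)⁺=0.0000, hold=4.1035 ⇒ V=4.1035 continue | (k=6,j=5): S=134.1611, (K−S)⁺=0.0000, hold=0.4621 ⇒ V=0.4621 continue | (k=6,j=6): S=164.3873, (K−S)⁺=0.0000, hold=0.0000 ⇒ V=0.0000 continue  boundary S*=72.9292
step 5: (k=5,j=0): S=53.7699, (K−S)⁺=49.7201, hold=48.5853 ⇒ V=49.7201 exercise | (k=5,j=1): S=65.8841, (K−S)⁺=37.6059, hold=36.4710 ⇒ V=37.6059 exercise | (k=5,j=2): S=80.7276, (K−S)⁺=22.7624, hold=21.8883 ⇒ V=22.7624 exercise | (k=5,j=3): S=98.9154, (K−S)⁺=4.5746, hold=8.9604 ⇒ V=8.9604 continue | (k=5,j=4): S=121.2009, (K−S)⁺=0.0000, hold=2.1530 ⇒ V=2.1530 continue | (k=5,j=5): S=148.5072, (K−S)⁺=0.0000, hold=0.2152 ⇒ V=0.2152 continue  boundary S*=80.7276
step 4: (k=4,j=0): S=59.5196, (K−S)⁺=43.9704, hold=42.8356 ⇒ V=43.9704 exercise | (k=4,j=1): S=72.9292, (K−S)⁺=30.5608, hold=29.4259 ⇒ V=30.5608 exercise | (k=4,j=2): S=89.3600, (K−S)⁺=14.1300, hold=15.2902 ⇒ V=15.2902 continue | (k=4,j=3): S=109.4926, (K−S)⁺=0.0000, hold=5.2998 ⇒ V=5.2998 continue | (k=4,j=4): S=134.1611, (K−S)⁺=0.0000, hold=1.1154 ⇒ V=1.1154 continue  boundary S*=72.9292
step 3: (k=3,j=0): S=65.8841, (K−S)⁺=37.6059, hold=36.4710 ⇒ V=37.6059 exercise | (k=3,j=1): S=80.7276, (K−S)⁺=22.7624, hold=22.2346 ⇒ V=22.7624 exercise | (k=3,j=2): S=98.9154, (K−S)⁺=4.5746, hold=9.8946 ⇒ V=9.8946 continue | (k=3,j=3): S=121.2009, (K−S)⁺=0.0000, hold=3.0520 ⇒ V=3.0520 continue  boundary S*=80.7276
step 2: (k=2,j=0): S=72.9292, (K−S)⁺=30.5608, hold=29.4259 ⇒ V=30.5608 exercise | (k=2,j=1): S=89.3600, (K−S)⁺=14.1300, hold=15.7791 ⇒ V=15.7791 continue | (k=2,j=2): S=109.4926, (K−S)⁺=0.0000, hold=6.2054 ⇒ V=6.2054 continue  boundary S*=72.9292
step 1: (k=1,j=0): S=80.7276, (K−S)⁺=22.7624, hold=22.4905 ⇒ V=22.7624 exercise | (k=1,j=1): S=98.9154, (K−S)⁺=4.5746, hold=10.5962 ⇒ V=10.5962 continue  boundary S*=80.7276
step 0: (k=0,j=0): S=89.3600, (K−S)⁺=14.1300, hold=16.1462 ⇒ V=16.1462 continue  boundary S*=-

price = 16.1462
boundary = - 80.7276 72.9292 80.7276 72.9292 80.7276 72.9292 80.7276 89.3600
tree:
16.1462
22.7624 10.5962
30.5608 15.7791 6.2054
37.6059 22.7624 9.8946 3.0520
43.9704 30.5608 15.2902 5.2998 1.1154
49.7201 37.6059 22.7624 8.9604 2.1530 0.2152
54.9144 43.9704 30.5608 14.6285 4.1035 0.4621 0.0000
59.6069 49.7201 37.6059 22.7624 7.6958 0.9923 0.0000 0.0000
63.8461 54.9144 43.9704 30.5608 14.1300 2.1306 0.0000 0.0000 0.0000
67.6758 59.6069 49.7201 37.6059 22.7624 4.5746 0.0000 0.0000 0.0000 0.0000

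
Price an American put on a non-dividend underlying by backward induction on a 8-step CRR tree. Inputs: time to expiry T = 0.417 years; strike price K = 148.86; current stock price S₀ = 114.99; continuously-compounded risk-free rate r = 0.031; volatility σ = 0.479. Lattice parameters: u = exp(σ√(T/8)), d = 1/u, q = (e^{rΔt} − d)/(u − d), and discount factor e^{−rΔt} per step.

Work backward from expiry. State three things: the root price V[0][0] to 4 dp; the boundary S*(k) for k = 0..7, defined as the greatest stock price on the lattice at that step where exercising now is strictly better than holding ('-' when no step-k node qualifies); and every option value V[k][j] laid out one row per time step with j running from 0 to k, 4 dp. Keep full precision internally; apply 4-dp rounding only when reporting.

params: Δt=0.05212 u=1.11556 d=0.89641 q=0.48007 e^(-rΔt)=0.99839
t_8 payoffs: 100.9193 89.1986 74.6124 56.4602 33.8700 5.7569 0.0000 0.0000 0.0000
t_7: node(7,0) S=53.4809 payoff=95.3791 vs cont=95.1387 → 95.3791 [stop]  node(7,1) S=66.5561 payoff=82.3039 vs cont=82.0636 → 82.3039 [stop]  node(7,2) S=82.8279 payoff=66.0321 vs cont=65.7917 → 66.0321 [stop]  node(7,3) S=103.0779 payoff=45.7821 vs cont=45.5417 → 45.7821 [stop]  node(7,4) S=128.2787 payoff=20.5813 vs cont=20.3410 → 20.5813 [stop]  node(7,5) S=159.6406 payoff=0.0000 vs cont=2.9884 → 2.9884 [wait]  node(7,6) S=198.6700 payoff=0.0000 vs cont=0.0000 → 0.0000 [wait]  node(7,7) S=247.2414 payoff=0.0000 vs cont=0.0000 → 0.0000 [wait]  ⇒ S*(7)=128.2787
t_6: node(6,0) S=59.6614 payoff=89.1986 vs cont=88.9583 → 89.1986 [stop]  node(6,1) S=74.2476 payoff=74.6124 vs cont=74.3721 → 74.6124 [stop]  node(6,2) S=92.3998 payoff=56.4602 vs cont=56.2198 → 56.4602 [stop]  node(6,3) S=114.9900 payoff=33.8700 vs cont=33.6297 → 33.8700 [stop]  node(6,4) S=143.1031 payoff=5.7569 vs cont=12.1159 → 12.1159 [wait]  node(6,5) S=178.0893 payoff=0.0000 vs cont=1.5513 → 1.5513 [wait]  node(6,6) S=221.6291 payoff=0.0000 vs cont=0.0000 → 0.0000 [wait]  ⇒ S*(6)=114.9900
t_5: node(5,0) S=66.5561 payoff=82.3039 vs cont=82.0636 → 82.3039 [stop]  node(5,1) S=82.8279 payoff=66.0321 vs cont=65.7917 → 66.0321 [stop]  node(5,2) S=103.0779 payoff=45.7821 vs cont=45.5417 → 45.7821 [stop]  node(5,3) S=128.2787 payoff=20.5813 vs cont=23.3888 → 23.3888 [wait]  node(5,4) S=159.6406 payoff=0.0000 vs cont=7.0328 → 7.0328 [wait]  node(5,5) S=198.6700 payoff=0.0000 vs cont=0.8052 → 0.8052 [wait]  ⇒ S*(5)=103.0779
t_4: node(4,0) S=74.2476 payoff=74.6124 vs cont=74.3721 → 74.6124 [stop]  node(4,1) S=92.3998 payoff=56.4602 vs cont=56.2198 → 56.4602 [stop]  node(4,2) S=114.9900 payoff=33.8700 vs cont=34.9753 → 34.9753 [wait]  node(4,3) S=143.1031 payoff=5.7569 vs cont=15.5118 → 15.5118 [wait]  node(4,4) S=178.0893 payoff=0.0000 vs cont=4.0366 → 4.0366 [wait]  ⇒ S*(4)=92.3998
t_3: node(3,0) S=82.8279 payoff=66.0321 vs cont=65.7917 → 66.0321 [stop]  node(3,1) S=103.0779 payoff=45.7821 vs cont=46.0715 → 46.0715 [wait]  node(3,2) S=128.2787 payoff=20.5813 vs cont=25.5901 → 25.5901 [wait]  node(3,3) S=159.6406 payoff=0.0000 vs cont=9.9868 → 9.9868 [wait]  ⇒ S*(3)=82.8279
t_2: node(2,0) S=92.3998 payoff=56.4602 vs cont=56.3585 → 56.4602 [stop]  node(2,1) S=114.9900 payoff=33.8700 vs cont=36.1805 → 36.1805 [wait]  node(2,2) S=143.1031 payoff=5.7569 vs cont=18.0703 → 18.0703 [wait]  ⇒ S*(2)=92.3998
t_1: node(1,0) S=103.0779 payoff=45.7821 vs cont=46.6492 → 46.6492 [wait]  node(1,1) S=128.2787 payoff=20.5813 vs cont=27.4420 → 27.4420 [wait]  ⇒ S*(1)=-
t_0: node(0,0) S=114.9900 payoff=33.8700 vs cont=37.3680 → 37.3680 [wait]  ⇒ S*(0)=-

price = 37.3680
boundary = - - 92.3998 82.8279 92.3998 103.0779 114.9900 128.2787
tree:
37.3680
46.6492 27.4420
56.4602 36.1805 18.0703
66.0321 46.0715 25.5901 9.9868
74.6124 56.4602 34.9753 15.5118 4.0366
82.3039 66.0321 45.7821 23.3888 7.0328 0.8052
89.1986 74.6124 56.4602 33.8700 12.1159 1.5513 0.0000
95.3791 82.3039 66.0321 45.7821 20.5813 2.9884 0.0000 0.0000
100.9193 89.1986 74.6124 56.4602 33.8700 5.7569 0.0000 0.0000 0.0000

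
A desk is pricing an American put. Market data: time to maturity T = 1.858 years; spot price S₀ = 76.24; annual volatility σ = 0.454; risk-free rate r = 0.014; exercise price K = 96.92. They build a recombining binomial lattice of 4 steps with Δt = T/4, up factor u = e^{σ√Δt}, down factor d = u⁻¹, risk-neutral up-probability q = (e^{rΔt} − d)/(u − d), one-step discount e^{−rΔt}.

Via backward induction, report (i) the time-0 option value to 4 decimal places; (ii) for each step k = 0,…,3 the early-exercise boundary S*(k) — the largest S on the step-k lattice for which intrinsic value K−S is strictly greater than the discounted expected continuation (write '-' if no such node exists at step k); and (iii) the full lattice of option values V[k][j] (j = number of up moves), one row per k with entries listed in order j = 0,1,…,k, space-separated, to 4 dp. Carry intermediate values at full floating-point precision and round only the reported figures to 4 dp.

price = 32.5099
boundary = - - 41.0605 55.9504
tree:
32.5099
43.5237 18.6140
55.8595 28.0667 6.5479
66.7869 40.9696 11.6366 0.0000
74.8061 55.8595 20.6800 0.0000 0.0000

params: Δt=0.46450 u=1.36263 d=0.73387 q=0.43363 e^(-rΔt)=0.99352
t_4 payoffs: 74.8061 55.8595 20.6800 0.0000 0.0000
t_3: node(3,0) S=30.1331 payoff=66.7869 vs cont=66.1586 → 66.7869 [stop]  node(3,1) S=55.9504 payoff=40.9696 vs cont=40.3413 → 40.9696 [stop]  node(3,2) S=103.8873 payoff=0.0000 vs cont=11.6366 → 11.6366 [wait]  node(3,3) S=192.8952 payoff=0.0000 vs cont=0.0000 → 0.0000 [wait]  ⇒ S*(3)=55.9504
t_2: node(2,0) S=41.0605 payoff=55.8595 vs cont=55.2313 → 55.8595 [stop]  node(2,1) S=76.2400 payoff=20.6800 vs cont=28.0667 → 28.0667 [wait]  node(2,2) S=141.5604 payoff=0.0000 vs cont=6.5479 → 6.5479 [wait]  ⇒ S*(2)=41.0605
t_1: node(1,0) S=55.9504 payoff=40.9696 vs cont=43.5237 → 43.5237 [wait]  node(1,1) S=103.8873 payoff=0.0000 vs cont=18.6140 → 18.6140 [wait]  ⇒ S*(1)=-
t_0: node(0,0) S=76.2400 payoff=20.6800 vs cont=32.5099 → 32.5099 [wait]  ⇒ S*(0)=-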